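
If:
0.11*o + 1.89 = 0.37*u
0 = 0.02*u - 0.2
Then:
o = 16.45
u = 10.00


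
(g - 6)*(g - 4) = g^2 - 10*g + 24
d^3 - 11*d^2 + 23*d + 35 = (d - 7)*(d - 5)*(d + 1)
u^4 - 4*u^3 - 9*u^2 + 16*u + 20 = (u - 5)*(u - 2)*(u + 1)*(u + 2)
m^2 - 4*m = m*(m - 4)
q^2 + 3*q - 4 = (q - 1)*(q + 4)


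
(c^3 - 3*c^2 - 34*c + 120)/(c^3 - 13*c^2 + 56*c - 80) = (c + 6)/(c - 4)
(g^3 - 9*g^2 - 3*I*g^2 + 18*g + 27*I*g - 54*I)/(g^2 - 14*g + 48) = (g^2 - 3*g*(1 + I) + 9*I)/(g - 8)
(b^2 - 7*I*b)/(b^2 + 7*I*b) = (b - 7*I)/(b + 7*I)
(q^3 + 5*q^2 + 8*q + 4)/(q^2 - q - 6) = (q^2 + 3*q + 2)/(q - 3)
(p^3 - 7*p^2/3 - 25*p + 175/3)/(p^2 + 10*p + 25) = (3*p^2 - 22*p + 35)/(3*(p + 5))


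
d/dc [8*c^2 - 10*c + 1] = 16*c - 10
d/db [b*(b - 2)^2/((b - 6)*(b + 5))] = (b^4 - 2*b^3 - 90*b^2 + 240*b - 120)/(b^4 - 2*b^3 - 59*b^2 + 60*b + 900)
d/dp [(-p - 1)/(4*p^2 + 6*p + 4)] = (2*p^2 + 4*p + 1)/(2*(4*p^4 + 12*p^3 + 17*p^2 + 12*p + 4))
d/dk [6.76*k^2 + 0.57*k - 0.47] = 13.52*k + 0.57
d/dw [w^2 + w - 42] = 2*w + 1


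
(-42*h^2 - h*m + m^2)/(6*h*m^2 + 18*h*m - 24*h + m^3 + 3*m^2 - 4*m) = (-7*h + m)/(m^2 + 3*m - 4)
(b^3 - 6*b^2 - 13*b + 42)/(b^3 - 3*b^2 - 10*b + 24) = (b - 7)/(b - 4)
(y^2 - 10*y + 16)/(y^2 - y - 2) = (y - 8)/(y + 1)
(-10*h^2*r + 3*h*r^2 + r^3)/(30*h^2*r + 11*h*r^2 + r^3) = (-2*h + r)/(6*h + r)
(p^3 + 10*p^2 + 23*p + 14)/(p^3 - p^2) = (p^3 + 10*p^2 + 23*p + 14)/(p^2*(p - 1))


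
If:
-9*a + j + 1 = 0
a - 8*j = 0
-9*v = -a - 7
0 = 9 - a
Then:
No Solution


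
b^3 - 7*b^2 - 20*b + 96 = (b - 8)*(b - 3)*(b + 4)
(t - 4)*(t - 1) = t^2 - 5*t + 4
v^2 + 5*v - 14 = (v - 2)*(v + 7)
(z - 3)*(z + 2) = z^2 - z - 6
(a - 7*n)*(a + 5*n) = a^2 - 2*a*n - 35*n^2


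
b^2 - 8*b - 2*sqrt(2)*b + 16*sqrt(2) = (b - 8)*(b - 2*sqrt(2))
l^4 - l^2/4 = l^2*(l - 1/2)*(l + 1/2)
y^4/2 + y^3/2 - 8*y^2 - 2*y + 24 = (y/2 + 1)*(y - 3)*(y - 2)*(y + 4)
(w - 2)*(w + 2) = w^2 - 4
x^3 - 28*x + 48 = (x - 4)*(x - 2)*(x + 6)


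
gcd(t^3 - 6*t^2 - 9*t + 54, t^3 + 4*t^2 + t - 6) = t + 3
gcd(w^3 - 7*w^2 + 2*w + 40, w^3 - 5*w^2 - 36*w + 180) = w - 5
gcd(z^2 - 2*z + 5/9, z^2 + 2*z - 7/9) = z - 1/3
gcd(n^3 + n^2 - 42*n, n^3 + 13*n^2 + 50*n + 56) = n + 7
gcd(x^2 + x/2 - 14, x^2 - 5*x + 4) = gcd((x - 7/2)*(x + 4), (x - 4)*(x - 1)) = 1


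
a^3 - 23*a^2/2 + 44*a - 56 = (a - 4)^2*(a - 7/2)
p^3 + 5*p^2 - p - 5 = (p - 1)*(p + 1)*(p + 5)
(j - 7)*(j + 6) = j^2 - j - 42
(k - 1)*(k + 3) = k^2 + 2*k - 3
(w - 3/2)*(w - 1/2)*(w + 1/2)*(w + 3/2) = w^4 - 5*w^2/2 + 9/16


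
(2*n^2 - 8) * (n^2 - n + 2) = 2*n^4 - 2*n^3 - 4*n^2 + 8*n - 16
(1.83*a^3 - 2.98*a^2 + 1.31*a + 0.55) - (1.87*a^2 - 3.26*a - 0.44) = 1.83*a^3 - 4.85*a^2 + 4.57*a + 0.99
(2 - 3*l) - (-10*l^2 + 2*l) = 10*l^2 - 5*l + 2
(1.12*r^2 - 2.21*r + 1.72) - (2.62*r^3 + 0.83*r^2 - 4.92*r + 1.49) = -2.62*r^3 + 0.29*r^2 + 2.71*r + 0.23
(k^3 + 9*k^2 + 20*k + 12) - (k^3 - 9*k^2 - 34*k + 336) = 18*k^2 + 54*k - 324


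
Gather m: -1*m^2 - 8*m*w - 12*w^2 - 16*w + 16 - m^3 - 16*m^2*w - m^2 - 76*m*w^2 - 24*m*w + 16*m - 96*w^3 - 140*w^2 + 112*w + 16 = -m^3 + m^2*(-16*w - 2) + m*(-76*w^2 - 32*w + 16) - 96*w^3 - 152*w^2 + 96*w + 32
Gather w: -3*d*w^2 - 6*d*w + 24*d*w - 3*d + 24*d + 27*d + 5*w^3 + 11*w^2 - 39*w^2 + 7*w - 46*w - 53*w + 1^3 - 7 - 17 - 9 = 48*d + 5*w^3 + w^2*(-3*d - 28) + w*(18*d - 92) - 32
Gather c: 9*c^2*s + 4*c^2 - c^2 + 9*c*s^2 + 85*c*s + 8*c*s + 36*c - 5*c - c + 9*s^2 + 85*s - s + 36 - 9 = c^2*(9*s + 3) + c*(9*s^2 + 93*s + 30) + 9*s^2 + 84*s + 27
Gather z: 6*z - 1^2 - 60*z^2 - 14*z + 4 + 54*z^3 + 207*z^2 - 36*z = 54*z^3 + 147*z^2 - 44*z + 3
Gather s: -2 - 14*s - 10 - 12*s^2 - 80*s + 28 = -12*s^2 - 94*s + 16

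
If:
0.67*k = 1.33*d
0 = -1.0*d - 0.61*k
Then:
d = 0.00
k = 0.00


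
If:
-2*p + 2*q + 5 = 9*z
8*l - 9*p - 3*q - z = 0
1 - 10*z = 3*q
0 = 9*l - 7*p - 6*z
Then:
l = 1696/1949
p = 1770/1949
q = -947/1949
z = 479/1949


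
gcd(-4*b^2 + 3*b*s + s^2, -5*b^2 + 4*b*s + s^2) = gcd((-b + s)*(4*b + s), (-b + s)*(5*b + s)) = -b + s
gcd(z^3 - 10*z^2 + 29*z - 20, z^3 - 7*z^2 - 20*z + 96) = 1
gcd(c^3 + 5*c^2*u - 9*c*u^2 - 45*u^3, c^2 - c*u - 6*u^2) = -c + 3*u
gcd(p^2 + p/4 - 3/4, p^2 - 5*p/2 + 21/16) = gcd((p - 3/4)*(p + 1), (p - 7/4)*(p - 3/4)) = p - 3/4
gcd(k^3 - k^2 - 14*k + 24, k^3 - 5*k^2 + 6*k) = k^2 - 5*k + 6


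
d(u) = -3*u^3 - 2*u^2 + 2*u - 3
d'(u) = -9*u^2 - 4*u + 2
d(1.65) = -18.62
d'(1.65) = -29.10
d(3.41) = -138.39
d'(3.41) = -116.29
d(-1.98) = 8.49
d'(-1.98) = -25.36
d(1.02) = -6.22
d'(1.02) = -11.44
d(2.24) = -42.27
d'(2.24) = -52.12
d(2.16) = -38.24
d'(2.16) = -48.63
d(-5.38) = 395.51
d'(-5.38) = -236.98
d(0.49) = -2.85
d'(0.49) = -2.12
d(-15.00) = 9642.00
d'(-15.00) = -1963.00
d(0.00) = -3.00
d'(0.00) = 2.00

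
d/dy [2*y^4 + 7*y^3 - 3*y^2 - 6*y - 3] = 8*y^3 + 21*y^2 - 6*y - 6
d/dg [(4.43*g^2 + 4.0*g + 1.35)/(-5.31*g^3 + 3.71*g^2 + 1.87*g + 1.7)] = (23.5233*g^4 + 42.48*g^3 + 14.9496*g^2 + 5.045*g + 4.2755)/(28.1961*g^6 - 39.4002*g^5 - 6.0953*g^4 - 4.1786*g^3 + 16.1109*g^2 + 6.358*g + 2.89)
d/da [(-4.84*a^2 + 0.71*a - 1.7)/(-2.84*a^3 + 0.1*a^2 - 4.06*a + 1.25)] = (-13.7456*a^4 + 4.0328*a^3 + 5.09539999999999*a^2 - 11.76*a - 6.0145)/(8.0656*a^6 - 0.568*a^5 + 23.0708*a^4 - 7.912*a^3 + 16.7336*a^2 - 10.15*a + 1.5625)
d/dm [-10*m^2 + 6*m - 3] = 6 - 20*m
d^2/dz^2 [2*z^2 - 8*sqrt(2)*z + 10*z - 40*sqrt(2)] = 4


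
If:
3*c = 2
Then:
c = 2/3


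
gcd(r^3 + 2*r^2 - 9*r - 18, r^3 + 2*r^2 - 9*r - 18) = r^3 + 2*r^2 - 9*r - 18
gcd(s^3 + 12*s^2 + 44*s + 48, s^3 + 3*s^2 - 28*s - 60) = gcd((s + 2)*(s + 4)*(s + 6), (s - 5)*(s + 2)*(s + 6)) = s^2 + 8*s + 12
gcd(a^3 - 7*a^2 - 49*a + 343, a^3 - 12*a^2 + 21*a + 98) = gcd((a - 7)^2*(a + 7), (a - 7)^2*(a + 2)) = a^2 - 14*a + 49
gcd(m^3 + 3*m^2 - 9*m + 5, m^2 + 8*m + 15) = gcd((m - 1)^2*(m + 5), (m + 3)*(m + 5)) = m + 5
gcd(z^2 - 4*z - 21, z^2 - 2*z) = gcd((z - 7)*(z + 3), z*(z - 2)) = 1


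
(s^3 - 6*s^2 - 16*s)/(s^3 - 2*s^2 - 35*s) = (-s^2 + 6*s + 16)/(-s^2 + 2*s + 35)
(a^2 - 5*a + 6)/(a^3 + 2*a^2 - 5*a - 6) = (a - 3)/(a^2 + 4*a + 3)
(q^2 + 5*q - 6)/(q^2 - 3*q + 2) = (q + 6)/(q - 2)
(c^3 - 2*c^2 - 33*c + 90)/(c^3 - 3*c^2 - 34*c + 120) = (c - 3)/(c - 4)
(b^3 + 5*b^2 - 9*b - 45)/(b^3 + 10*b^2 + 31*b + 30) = (b - 3)/(b + 2)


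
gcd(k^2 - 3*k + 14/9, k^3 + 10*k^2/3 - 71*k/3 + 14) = k - 2/3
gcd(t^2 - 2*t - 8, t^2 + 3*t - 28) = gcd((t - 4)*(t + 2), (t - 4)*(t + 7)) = t - 4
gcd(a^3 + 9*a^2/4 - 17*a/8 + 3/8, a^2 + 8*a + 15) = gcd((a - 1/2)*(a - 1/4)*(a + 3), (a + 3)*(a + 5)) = a + 3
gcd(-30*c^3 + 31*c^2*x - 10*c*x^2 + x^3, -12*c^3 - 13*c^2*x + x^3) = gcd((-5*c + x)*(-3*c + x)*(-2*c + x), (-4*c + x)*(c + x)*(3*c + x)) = 1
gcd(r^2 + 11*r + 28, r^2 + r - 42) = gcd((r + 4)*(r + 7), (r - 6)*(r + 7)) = r + 7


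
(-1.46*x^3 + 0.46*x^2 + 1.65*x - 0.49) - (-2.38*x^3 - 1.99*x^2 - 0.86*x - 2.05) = 0.92*x^3 + 2.45*x^2 + 2.51*x + 1.56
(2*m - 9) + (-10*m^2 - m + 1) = -10*m^2 + m - 8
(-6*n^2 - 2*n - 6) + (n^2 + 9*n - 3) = -5*n^2 + 7*n - 9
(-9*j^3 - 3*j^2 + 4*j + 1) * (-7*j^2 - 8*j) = 63*j^5 + 93*j^4 - 4*j^3 - 39*j^2 - 8*j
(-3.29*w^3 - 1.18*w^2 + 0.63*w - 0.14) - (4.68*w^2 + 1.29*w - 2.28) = -3.29*w^3 - 5.86*w^2 - 0.66*w + 2.14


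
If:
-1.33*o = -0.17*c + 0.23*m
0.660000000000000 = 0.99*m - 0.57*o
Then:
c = 8.60249554367201*o + 0.901960784313726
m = 0.575757575757576*o + 0.666666666666667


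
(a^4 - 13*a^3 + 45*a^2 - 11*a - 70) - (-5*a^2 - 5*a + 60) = a^4 - 13*a^3 + 50*a^2 - 6*a - 130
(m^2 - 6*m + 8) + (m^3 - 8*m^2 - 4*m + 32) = m^3 - 7*m^2 - 10*m + 40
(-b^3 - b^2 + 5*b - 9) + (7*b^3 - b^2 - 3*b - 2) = 6*b^3 - 2*b^2 + 2*b - 11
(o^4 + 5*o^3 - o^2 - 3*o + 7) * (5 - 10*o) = -10*o^5 - 45*o^4 + 35*o^3 + 25*o^2 - 85*o + 35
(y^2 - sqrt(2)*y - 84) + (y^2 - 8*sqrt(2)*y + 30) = 2*y^2 - 9*sqrt(2)*y - 54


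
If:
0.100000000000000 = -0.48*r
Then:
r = -0.21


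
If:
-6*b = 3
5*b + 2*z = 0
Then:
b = -1/2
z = 5/4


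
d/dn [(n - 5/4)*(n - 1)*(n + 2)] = 3*n^2 - n/2 - 13/4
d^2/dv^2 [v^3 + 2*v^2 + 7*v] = 6*v + 4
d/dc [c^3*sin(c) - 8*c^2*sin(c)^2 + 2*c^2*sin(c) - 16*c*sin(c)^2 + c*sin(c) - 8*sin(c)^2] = c^3*cos(c) + 3*c^2*sin(c) - 8*c^2*sin(2*c) + 2*c^2*cos(c) + 4*c*sin(c) - 8*c*sin(2*c) + c*cos(c) + 8*sqrt(2)*c*cos(2*c + pi/4) - 8*c + sin(c) + 8*sqrt(2)*cos(2*c + pi/4) - 8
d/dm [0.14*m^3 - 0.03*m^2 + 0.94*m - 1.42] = 0.42*m^2 - 0.06*m + 0.94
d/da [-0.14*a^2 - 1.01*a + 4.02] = -0.28*a - 1.01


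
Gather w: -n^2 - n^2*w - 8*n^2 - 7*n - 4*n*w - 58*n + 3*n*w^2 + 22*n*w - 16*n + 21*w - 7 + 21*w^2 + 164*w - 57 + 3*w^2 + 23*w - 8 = -9*n^2 - 81*n + w^2*(3*n + 24) + w*(-n^2 + 18*n + 208) - 72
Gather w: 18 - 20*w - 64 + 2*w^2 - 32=2*w^2 - 20*w - 78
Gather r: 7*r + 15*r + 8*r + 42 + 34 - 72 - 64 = 30*r - 60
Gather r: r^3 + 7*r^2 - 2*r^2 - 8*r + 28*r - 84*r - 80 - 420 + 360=r^3 + 5*r^2 - 64*r - 140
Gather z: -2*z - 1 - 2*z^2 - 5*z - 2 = -2*z^2 - 7*z - 3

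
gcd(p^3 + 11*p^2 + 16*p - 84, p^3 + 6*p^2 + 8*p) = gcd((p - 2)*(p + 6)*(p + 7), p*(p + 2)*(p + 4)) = 1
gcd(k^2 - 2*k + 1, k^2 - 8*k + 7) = k - 1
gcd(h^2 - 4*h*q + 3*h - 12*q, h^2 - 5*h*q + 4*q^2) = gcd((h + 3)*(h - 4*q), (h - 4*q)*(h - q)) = -h + 4*q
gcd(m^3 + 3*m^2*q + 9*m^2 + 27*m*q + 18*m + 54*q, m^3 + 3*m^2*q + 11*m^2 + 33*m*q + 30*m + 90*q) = m^2 + 3*m*q + 6*m + 18*q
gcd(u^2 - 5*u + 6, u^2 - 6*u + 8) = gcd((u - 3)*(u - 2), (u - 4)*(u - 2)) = u - 2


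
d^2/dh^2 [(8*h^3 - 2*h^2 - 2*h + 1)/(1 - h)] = 2*(-8*h^3 + 24*h^2 - 24*h + 3)/(h^3 - 3*h^2 + 3*h - 1)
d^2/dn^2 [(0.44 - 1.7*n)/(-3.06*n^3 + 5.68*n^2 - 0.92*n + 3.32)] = (95.50872*n^5 - 226.723968*n^4 + 222.481312*n^3 + 114.642816*n^2 - 205.372224*n + 26.234816)/(28.652616*n^9 - 159.555744*n^8 + 322.012368*n^7 - 372.453904*n^6 + 443.039712*n^5 - 391.834944*n^4 + 206.058272*n^3 - 196.25184*n^2 + 30.421824*n - 36.594368)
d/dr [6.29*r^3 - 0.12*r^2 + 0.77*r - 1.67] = 18.87*r^2 - 0.24*r + 0.77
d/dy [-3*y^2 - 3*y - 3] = -6*y - 3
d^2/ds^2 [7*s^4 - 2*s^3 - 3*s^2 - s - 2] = 84*s^2 - 12*s - 6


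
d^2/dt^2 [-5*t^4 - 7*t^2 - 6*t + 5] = -60*t^2 - 14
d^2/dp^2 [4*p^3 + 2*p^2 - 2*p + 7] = 24*p + 4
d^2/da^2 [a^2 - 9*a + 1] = 2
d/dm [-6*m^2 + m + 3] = 1 - 12*m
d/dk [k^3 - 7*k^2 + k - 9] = 3*k^2 - 14*k + 1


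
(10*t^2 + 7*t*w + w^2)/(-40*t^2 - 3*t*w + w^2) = (-2*t - w)/(8*t - w)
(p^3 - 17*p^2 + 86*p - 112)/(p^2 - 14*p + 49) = (p^2 - 10*p + 16)/(p - 7)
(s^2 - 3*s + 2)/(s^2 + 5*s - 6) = (s - 2)/(s + 6)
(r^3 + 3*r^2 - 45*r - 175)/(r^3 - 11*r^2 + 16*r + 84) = (r^2 + 10*r + 25)/(r^2 - 4*r - 12)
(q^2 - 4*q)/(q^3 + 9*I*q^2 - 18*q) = (q - 4)/(q^2 + 9*I*q - 18)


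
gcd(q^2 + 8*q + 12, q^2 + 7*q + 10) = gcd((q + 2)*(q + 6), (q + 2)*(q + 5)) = q + 2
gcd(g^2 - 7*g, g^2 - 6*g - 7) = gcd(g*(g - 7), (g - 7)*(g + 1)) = g - 7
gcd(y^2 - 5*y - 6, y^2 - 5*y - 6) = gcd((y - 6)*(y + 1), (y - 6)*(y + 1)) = y^2 - 5*y - 6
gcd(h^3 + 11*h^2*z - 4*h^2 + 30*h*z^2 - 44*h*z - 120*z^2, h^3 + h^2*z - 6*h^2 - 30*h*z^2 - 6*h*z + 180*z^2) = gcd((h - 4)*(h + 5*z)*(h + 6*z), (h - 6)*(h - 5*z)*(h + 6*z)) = h + 6*z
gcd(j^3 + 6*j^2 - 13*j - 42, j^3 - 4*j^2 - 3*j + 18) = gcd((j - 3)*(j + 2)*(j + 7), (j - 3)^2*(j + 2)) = j^2 - j - 6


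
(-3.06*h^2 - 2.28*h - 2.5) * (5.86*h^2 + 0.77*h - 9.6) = -17.9316*h^4 - 15.717*h^3 + 12.9704*h^2 + 19.963*h + 24.0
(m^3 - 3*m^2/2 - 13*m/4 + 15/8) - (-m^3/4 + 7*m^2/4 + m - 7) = 5*m^3/4 - 13*m^2/4 - 17*m/4 + 71/8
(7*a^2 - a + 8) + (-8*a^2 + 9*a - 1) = -a^2 + 8*a + 7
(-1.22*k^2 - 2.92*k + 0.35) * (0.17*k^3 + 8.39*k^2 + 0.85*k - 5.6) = -0.2074*k^5 - 10.7322*k^4 - 25.4763*k^3 + 7.2865*k^2 + 16.6495*k - 1.96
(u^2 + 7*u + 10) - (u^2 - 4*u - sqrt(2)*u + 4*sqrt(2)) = sqrt(2)*u + 11*u - 4*sqrt(2) + 10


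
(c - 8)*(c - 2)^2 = c^3 - 12*c^2 + 36*c - 32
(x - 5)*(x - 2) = x^2 - 7*x + 10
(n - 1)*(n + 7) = n^2 + 6*n - 7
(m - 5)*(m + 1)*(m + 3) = m^3 - m^2 - 17*m - 15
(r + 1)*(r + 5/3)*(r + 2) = r^3 + 14*r^2/3 + 7*r + 10/3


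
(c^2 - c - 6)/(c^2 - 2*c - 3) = (c + 2)/(c + 1)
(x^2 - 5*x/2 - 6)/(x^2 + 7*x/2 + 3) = (x - 4)/(x + 2)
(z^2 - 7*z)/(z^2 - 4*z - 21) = z/(z + 3)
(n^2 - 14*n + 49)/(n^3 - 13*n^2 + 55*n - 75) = (n^2 - 14*n + 49)/(n^3 - 13*n^2 + 55*n - 75)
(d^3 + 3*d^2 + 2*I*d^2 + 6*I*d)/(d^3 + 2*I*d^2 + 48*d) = (d^2 + d*(3 + 2*I) + 6*I)/(d^2 + 2*I*d + 48)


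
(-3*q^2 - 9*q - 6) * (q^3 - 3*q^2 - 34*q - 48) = -3*q^5 + 123*q^3 + 468*q^2 + 636*q + 288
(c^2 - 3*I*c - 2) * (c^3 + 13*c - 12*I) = c^5 - 3*I*c^4 + 11*c^3 - 51*I*c^2 - 62*c + 24*I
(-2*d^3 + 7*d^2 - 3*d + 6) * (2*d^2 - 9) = -4*d^5 + 14*d^4 + 12*d^3 - 51*d^2 + 27*d - 54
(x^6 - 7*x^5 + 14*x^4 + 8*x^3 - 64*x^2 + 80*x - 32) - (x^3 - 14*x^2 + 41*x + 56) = x^6 - 7*x^5 + 14*x^4 + 7*x^3 - 50*x^2 + 39*x - 88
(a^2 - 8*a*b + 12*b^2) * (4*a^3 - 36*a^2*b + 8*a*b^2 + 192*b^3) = 4*a^5 - 68*a^4*b + 344*a^3*b^2 - 304*a^2*b^3 - 1440*a*b^4 + 2304*b^5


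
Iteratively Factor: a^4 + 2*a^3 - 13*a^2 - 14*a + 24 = (a - 1)*(a^3 + 3*a^2 - 10*a - 24) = (a - 1)*(a + 4)*(a^2 - a - 6) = (a - 1)*(a + 2)*(a + 4)*(a - 3)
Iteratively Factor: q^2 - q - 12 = (q + 3)*(q - 4)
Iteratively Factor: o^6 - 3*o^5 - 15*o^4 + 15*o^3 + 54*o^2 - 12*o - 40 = (o - 2)*(o^5 - o^4 - 17*o^3 - 19*o^2 + 16*o + 20) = (o - 2)*(o + 2)*(o^4 - 3*o^3 - 11*o^2 + 3*o + 10) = (o - 2)*(o - 1)*(o + 2)*(o^3 - 2*o^2 - 13*o - 10) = (o - 2)*(o - 1)*(o + 1)*(o + 2)*(o^2 - 3*o - 10) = (o - 5)*(o - 2)*(o - 1)*(o + 1)*(o + 2)*(o + 2)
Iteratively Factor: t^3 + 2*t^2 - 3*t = (t + 3)*(t^2 - t) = (t - 1)*(t + 3)*(t)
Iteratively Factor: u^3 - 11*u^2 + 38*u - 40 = (u - 5)*(u^2 - 6*u + 8) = (u - 5)*(u - 4)*(u - 2)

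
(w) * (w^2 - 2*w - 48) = w^3 - 2*w^2 - 48*w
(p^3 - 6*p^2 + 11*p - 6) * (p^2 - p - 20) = p^5 - 7*p^4 - 3*p^3 + 103*p^2 - 214*p + 120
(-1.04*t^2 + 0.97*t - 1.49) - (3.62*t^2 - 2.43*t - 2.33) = -4.66*t^2 + 3.4*t + 0.84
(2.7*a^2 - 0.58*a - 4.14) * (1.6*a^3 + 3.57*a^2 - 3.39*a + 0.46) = 4.32*a^5 + 8.711*a^4 - 17.8476*a^3 - 11.5716*a^2 + 13.7678*a - 1.9044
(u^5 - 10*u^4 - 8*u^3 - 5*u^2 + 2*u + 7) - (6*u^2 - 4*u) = u^5 - 10*u^4 - 8*u^3 - 11*u^2 + 6*u + 7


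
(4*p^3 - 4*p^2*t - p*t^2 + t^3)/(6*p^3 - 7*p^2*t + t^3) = (2*p + t)/(3*p + t)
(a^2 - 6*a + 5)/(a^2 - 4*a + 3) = (a - 5)/(a - 3)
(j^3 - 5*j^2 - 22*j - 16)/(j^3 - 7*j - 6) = (j - 8)/(j - 3)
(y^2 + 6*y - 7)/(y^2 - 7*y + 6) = (y + 7)/(y - 6)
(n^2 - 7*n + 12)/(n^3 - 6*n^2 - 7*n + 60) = (n - 3)/(n^2 - 2*n - 15)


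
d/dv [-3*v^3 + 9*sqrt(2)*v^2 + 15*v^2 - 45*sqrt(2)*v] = -9*v^2 + 18*sqrt(2)*v + 30*v - 45*sqrt(2)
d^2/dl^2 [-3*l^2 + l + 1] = -6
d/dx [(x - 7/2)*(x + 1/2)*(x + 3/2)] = 3*x^2 - 3*x - 25/4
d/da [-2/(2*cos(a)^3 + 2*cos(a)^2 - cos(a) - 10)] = 8*(-6*cos(a)^2 - 4*cos(a) + 1)*sin(a)/(-4*sin(a)^2 + cos(a) + cos(3*a) - 16)^2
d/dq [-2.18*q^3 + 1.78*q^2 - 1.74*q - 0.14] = -6.54*q^2 + 3.56*q - 1.74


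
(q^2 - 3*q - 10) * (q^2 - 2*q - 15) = q^4 - 5*q^3 - 19*q^2 + 65*q + 150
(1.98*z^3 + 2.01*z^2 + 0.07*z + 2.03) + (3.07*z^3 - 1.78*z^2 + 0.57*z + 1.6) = 5.05*z^3 + 0.23*z^2 + 0.64*z + 3.63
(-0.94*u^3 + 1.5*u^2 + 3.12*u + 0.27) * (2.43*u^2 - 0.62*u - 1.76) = -2.2842*u^5 + 4.2278*u^4 + 8.306*u^3 - 3.9183*u^2 - 5.6586*u - 0.4752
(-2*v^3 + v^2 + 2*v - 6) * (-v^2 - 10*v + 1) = 2*v^5 + 19*v^4 - 14*v^3 - 13*v^2 + 62*v - 6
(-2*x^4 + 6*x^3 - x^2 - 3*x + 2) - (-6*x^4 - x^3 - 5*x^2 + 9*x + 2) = 4*x^4 + 7*x^3 + 4*x^2 - 12*x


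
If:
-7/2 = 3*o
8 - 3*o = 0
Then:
No Solution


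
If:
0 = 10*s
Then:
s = 0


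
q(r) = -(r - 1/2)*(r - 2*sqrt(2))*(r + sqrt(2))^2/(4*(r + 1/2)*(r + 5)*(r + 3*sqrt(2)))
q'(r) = (r - 1/2)*(r - 2*sqrt(2))*(r + sqrt(2))^2/(4*(r + 1/2)*(r + 5)*(r + 3*sqrt(2))^2) - (r - 1/2)*(r - 2*sqrt(2))*(2*r + 2*sqrt(2))/(4*(r + 1/2)*(r + 5)*(r + 3*sqrt(2))) - (r - 1/2)*(r + sqrt(2))^2/(4*(r + 1/2)*(r + 5)*(r + 3*sqrt(2))) + (r - 1/2)*(r - 2*sqrt(2))*(r + sqrt(2))^2/(4*(r + 1/2)*(r + 5)^2*(r + 3*sqrt(2))) + (r - 1/2)*(r - 2*sqrt(2))*(r + sqrt(2))^2/(4*(r + 1/2)^2*(r + 5)*(r + 3*sqrt(2))) - (r - 2*sqrt(2))*(r + sqrt(2))^2/(4*(r + 1/2)*(r + 5)*(r + 3*sqrt(2)))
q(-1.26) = 0.01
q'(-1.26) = 0.06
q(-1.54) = 0.00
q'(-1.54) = -0.06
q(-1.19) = 0.01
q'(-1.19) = 0.10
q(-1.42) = 0.00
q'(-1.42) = 0.00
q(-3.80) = 23.14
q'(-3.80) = -92.81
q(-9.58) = 9.39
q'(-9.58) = 0.86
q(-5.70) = 45.77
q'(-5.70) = 71.49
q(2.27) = 0.03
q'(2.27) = -0.03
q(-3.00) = 2.06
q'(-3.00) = -5.41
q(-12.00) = 8.32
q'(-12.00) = 0.19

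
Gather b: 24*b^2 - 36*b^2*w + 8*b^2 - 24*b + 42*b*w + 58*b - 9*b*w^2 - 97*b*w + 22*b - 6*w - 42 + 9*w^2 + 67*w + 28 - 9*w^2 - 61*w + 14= b^2*(32 - 36*w) + b*(-9*w^2 - 55*w + 56)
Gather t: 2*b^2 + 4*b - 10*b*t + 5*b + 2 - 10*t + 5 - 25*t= 2*b^2 + 9*b + t*(-10*b - 35) + 7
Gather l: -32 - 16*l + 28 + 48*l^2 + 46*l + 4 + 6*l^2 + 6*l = 54*l^2 + 36*l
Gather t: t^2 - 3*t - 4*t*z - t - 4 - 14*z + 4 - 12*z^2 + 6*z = t^2 + t*(-4*z - 4) - 12*z^2 - 8*z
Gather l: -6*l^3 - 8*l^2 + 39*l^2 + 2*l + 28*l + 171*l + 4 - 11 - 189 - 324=-6*l^3 + 31*l^2 + 201*l - 520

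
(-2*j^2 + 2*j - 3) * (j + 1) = -2*j^3 - j - 3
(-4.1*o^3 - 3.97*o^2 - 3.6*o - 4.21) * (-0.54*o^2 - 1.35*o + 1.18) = 2.214*o^5 + 7.6788*o^4 + 2.4655*o^3 + 2.4488*o^2 + 1.4355*o - 4.9678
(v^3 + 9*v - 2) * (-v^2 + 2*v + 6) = -v^5 + 2*v^4 - 3*v^3 + 20*v^2 + 50*v - 12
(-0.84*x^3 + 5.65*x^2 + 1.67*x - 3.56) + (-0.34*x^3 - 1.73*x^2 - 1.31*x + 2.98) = -1.18*x^3 + 3.92*x^2 + 0.36*x - 0.58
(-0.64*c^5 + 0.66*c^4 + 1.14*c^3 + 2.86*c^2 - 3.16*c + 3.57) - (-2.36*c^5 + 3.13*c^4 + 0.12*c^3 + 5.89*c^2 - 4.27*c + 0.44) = 1.72*c^5 - 2.47*c^4 + 1.02*c^3 - 3.03*c^2 + 1.11*c + 3.13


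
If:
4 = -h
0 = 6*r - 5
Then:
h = -4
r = 5/6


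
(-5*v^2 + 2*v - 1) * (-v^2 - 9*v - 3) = 5*v^4 + 43*v^3 - 2*v^2 + 3*v + 3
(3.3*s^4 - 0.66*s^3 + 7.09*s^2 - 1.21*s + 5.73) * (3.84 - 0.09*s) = -0.297*s^5 + 12.7314*s^4 - 3.1725*s^3 + 27.3345*s^2 - 5.1621*s + 22.0032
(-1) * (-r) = r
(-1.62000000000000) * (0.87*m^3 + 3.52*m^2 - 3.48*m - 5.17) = -1.4094*m^3 - 5.7024*m^2 + 5.6376*m + 8.3754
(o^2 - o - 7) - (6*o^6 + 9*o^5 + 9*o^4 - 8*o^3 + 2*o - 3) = -6*o^6 - 9*o^5 - 9*o^4 + 8*o^3 + o^2 - 3*o - 4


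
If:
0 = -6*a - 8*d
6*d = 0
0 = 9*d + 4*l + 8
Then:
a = 0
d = 0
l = -2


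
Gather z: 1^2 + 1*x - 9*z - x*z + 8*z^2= x + 8*z^2 + z*(-x - 9) + 1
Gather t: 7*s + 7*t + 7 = 7*s + 7*t + 7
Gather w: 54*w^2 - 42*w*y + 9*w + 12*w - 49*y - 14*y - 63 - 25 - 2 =54*w^2 + w*(21 - 42*y) - 63*y - 90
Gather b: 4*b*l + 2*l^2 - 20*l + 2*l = 4*b*l + 2*l^2 - 18*l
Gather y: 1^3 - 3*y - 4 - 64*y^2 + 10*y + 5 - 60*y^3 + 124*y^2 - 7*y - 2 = -60*y^3 + 60*y^2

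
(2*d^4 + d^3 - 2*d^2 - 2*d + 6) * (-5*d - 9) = -10*d^5 - 23*d^4 + d^3 + 28*d^2 - 12*d - 54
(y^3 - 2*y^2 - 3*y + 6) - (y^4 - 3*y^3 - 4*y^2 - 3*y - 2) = -y^4 + 4*y^3 + 2*y^2 + 8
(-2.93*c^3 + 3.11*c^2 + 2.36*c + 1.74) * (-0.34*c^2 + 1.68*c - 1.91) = 0.9962*c^5 - 5.9798*c^4 + 10.0187*c^3 - 2.5669*c^2 - 1.5844*c - 3.3234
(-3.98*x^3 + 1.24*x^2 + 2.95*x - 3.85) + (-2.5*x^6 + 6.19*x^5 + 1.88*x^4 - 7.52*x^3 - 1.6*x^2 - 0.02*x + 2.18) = -2.5*x^6 + 6.19*x^5 + 1.88*x^4 - 11.5*x^3 - 0.36*x^2 + 2.93*x - 1.67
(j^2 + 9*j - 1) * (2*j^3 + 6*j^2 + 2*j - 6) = 2*j^5 + 24*j^4 + 54*j^3 + 6*j^2 - 56*j + 6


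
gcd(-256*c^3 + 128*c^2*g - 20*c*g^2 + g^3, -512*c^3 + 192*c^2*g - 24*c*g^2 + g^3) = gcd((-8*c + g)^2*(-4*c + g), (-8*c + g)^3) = 64*c^2 - 16*c*g + g^2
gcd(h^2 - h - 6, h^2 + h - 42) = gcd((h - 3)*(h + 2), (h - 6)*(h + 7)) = 1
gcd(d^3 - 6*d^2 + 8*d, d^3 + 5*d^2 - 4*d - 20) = d - 2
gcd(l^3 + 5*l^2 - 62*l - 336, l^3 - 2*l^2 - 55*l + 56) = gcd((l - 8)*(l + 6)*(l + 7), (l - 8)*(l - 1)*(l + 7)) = l^2 - l - 56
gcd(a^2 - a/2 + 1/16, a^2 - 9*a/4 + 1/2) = a - 1/4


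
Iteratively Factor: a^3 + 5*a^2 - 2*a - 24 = (a + 4)*(a^2 + a - 6) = (a + 3)*(a + 4)*(a - 2)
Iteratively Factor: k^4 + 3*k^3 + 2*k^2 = (k + 1)*(k^3 + 2*k^2) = k*(k + 1)*(k^2 + 2*k) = k*(k + 1)*(k + 2)*(k)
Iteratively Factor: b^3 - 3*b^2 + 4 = (b - 2)*(b^2 - b - 2) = (b - 2)^2*(b + 1)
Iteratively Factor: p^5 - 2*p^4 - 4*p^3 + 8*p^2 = (p - 2)*(p^4 - 4*p^2) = p*(p - 2)*(p^3 - 4*p) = p*(p - 2)^2*(p^2 + 2*p) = p^2*(p - 2)^2*(p + 2)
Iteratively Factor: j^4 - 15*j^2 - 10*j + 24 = (j + 3)*(j^3 - 3*j^2 - 6*j + 8) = (j - 4)*(j + 3)*(j^2 + j - 2) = (j - 4)*(j + 2)*(j + 3)*(j - 1)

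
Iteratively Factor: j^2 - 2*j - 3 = (j + 1)*(j - 3)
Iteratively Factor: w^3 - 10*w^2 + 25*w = (w)*(w^2 - 10*w + 25) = w*(w - 5)*(w - 5)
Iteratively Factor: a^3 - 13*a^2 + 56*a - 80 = (a - 4)*(a^2 - 9*a + 20) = (a - 4)^2*(a - 5)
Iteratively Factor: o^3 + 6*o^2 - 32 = (o - 2)*(o^2 + 8*o + 16) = (o - 2)*(o + 4)*(o + 4)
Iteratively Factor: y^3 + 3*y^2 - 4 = (y - 1)*(y^2 + 4*y + 4) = (y - 1)*(y + 2)*(y + 2)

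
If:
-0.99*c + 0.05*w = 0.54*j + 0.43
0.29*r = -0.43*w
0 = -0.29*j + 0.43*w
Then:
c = -0.758272378962034*w - 0.434343434343434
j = 1.48275862068966*w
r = -1.48275862068966*w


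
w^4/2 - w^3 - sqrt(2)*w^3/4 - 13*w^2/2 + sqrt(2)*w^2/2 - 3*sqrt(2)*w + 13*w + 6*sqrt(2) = (w/2 + sqrt(2))*(w - 2)*(w - 3*sqrt(2))*(w + sqrt(2)/2)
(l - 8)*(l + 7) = l^2 - l - 56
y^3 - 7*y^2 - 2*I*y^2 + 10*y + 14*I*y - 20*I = (y - 5)*(y - 2)*(y - 2*I)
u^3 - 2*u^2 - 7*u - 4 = (u - 4)*(u + 1)^2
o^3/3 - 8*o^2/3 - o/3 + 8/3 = (o/3 + 1/3)*(o - 8)*(o - 1)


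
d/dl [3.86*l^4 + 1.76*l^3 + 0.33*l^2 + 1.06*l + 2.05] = 15.44*l^3 + 5.28*l^2 + 0.66*l + 1.06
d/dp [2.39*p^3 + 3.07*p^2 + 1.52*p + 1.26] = 7.17*p^2 + 6.14*p + 1.52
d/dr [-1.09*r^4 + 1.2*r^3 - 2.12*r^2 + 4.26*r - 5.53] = -4.36*r^3 + 3.6*r^2 - 4.24*r + 4.26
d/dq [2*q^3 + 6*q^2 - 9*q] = 6*q^2 + 12*q - 9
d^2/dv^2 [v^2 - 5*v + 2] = 2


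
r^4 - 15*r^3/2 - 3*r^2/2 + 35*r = r*(r - 7)*(r - 5/2)*(r + 2)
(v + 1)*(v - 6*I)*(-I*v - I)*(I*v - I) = v^4 + v^3 - 6*I*v^3 - v^2 - 6*I*v^2 - v + 6*I*v + 6*I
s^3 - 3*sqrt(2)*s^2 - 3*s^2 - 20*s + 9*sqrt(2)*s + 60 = (s - 3)*(s - 5*sqrt(2))*(s + 2*sqrt(2))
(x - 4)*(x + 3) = x^2 - x - 12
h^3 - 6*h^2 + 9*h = h*(h - 3)^2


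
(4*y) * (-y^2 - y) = -4*y^3 - 4*y^2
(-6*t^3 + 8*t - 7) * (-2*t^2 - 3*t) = 12*t^5 + 18*t^4 - 16*t^3 - 10*t^2 + 21*t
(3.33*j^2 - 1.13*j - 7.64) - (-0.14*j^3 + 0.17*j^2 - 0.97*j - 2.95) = 0.14*j^3 + 3.16*j^2 - 0.16*j - 4.69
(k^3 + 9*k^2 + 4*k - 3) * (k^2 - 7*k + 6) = k^5 + 2*k^4 - 53*k^3 + 23*k^2 + 45*k - 18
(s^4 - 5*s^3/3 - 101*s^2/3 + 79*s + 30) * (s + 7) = s^5 + 16*s^4/3 - 136*s^3/3 - 470*s^2/3 + 583*s + 210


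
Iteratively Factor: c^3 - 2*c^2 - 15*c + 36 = (c - 3)*(c^2 + c - 12) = (c - 3)^2*(c + 4)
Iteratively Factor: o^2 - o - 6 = (o + 2)*(o - 3)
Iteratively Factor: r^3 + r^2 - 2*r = (r)*(r^2 + r - 2) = r*(r - 1)*(r + 2)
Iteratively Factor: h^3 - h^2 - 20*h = (h)*(h^2 - h - 20) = h*(h - 5)*(h + 4)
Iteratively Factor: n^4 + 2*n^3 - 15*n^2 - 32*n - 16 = (n - 4)*(n^3 + 6*n^2 + 9*n + 4) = (n - 4)*(n + 1)*(n^2 + 5*n + 4) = (n - 4)*(n + 1)*(n + 4)*(n + 1)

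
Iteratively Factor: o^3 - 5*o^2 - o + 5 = (o + 1)*(o^2 - 6*o + 5) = (o - 1)*(o + 1)*(o - 5)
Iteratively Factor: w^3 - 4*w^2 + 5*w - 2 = (w - 2)*(w^2 - 2*w + 1) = (w - 2)*(w - 1)*(w - 1)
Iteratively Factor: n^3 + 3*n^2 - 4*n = (n + 4)*(n^2 - n) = (n - 1)*(n + 4)*(n)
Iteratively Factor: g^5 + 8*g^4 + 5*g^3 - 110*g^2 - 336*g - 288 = (g + 2)*(g^4 + 6*g^3 - 7*g^2 - 96*g - 144) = (g + 2)*(g + 3)*(g^3 + 3*g^2 - 16*g - 48) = (g - 4)*(g + 2)*(g + 3)*(g^2 + 7*g + 12) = (g - 4)*(g + 2)*(g + 3)^2*(g + 4)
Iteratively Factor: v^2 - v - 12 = (v + 3)*(v - 4)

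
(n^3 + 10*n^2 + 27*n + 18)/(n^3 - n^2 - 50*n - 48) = (n + 3)/(n - 8)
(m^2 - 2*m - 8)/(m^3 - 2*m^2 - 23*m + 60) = (m + 2)/(m^2 + 2*m - 15)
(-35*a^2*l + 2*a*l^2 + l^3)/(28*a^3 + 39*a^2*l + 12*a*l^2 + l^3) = l*(-5*a + l)/(4*a^2 + 5*a*l + l^2)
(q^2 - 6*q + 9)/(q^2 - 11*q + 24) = (q - 3)/(q - 8)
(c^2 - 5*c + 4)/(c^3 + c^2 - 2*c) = (c - 4)/(c*(c + 2))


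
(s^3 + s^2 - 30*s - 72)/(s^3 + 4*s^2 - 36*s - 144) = (s + 3)/(s + 6)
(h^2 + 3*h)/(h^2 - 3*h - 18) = h/(h - 6)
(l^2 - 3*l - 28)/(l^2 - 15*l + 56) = (l + 4)/(l - 8)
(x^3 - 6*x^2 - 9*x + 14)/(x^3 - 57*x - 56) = (-x^3 + 6*x^2 + 9*x - 14)/(-x^3 + 57*x + 56)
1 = 1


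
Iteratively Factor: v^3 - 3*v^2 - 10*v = (v - 5)*(v^2 + 2*v) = v*(v - 5)*(v + 2)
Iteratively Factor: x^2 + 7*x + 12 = (x + 4)*(x + 3)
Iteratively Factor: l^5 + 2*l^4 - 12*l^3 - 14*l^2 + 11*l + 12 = (l - 1)*(l^4 + 3*l^3 - 9*l^2 - 23*l - 12) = (l - 1)*(l + 4)*(l^3 - l^2 - 5*l - 3) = (l - 3)*(l - 1)*(l + 4)*(l^2 + 2*l + 1) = (l - 3)*(l - 1)*(l + 1)*(l + 4)*(l + 1)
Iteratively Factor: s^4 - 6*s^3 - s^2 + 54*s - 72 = (s + 3)*(s^3 - 9*s^2 + 26*s - 24) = (s - 4)*(s + 3)*(s^2 - 5*s + 6) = (s - 4)*(s - 2)*(s + 3)*(s - 3)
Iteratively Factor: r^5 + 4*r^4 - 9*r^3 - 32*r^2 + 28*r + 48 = (r - 2)*(r^4 + 6*r^3 + 3*r^2 - 26*r - 24) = (r - 2)*(r + 4)*(r^3 + 2*r^2 - 5*r - 6) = (r - 2)*(r + 1)*(r + 4)*(r^2 + r - 6) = (r - 2)^2*(r + 1)*(r + 4)*(r + 3)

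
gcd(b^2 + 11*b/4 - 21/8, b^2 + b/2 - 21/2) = b + 7/2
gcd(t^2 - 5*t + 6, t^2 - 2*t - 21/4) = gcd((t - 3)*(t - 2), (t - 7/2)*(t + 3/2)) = 1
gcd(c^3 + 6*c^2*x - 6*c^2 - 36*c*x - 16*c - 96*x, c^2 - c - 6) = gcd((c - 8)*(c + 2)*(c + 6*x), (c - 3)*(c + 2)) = c + 2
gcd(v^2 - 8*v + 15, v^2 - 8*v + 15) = v^2 - 8*v + 15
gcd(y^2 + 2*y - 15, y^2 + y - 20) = y + 5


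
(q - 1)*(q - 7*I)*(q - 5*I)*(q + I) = q^4 - q^3 - 11*I*q^3 - 23*q^2 + 11*I*q^2 + 23*q - 35*I*q + 35*I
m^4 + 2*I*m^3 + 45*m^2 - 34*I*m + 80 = (m - 5*I)*(m - 2*I)*(m + I)*(m + 8*I)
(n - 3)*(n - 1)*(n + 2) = n^3 - 2*n^2 - 5*n + 6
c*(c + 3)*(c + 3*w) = c^3 + 3*c^2*w + 3*c^2 + 9*c*w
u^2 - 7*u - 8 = (u - 8)*(u + 1)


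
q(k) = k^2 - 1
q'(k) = 2*k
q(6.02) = 35.24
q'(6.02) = 12.04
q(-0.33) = -0.89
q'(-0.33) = -0.66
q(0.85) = -0.28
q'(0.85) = 1.70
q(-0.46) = -0.79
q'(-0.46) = -0.92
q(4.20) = 16.64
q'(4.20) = 8.40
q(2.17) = 3.71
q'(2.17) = 4.34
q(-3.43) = 10.76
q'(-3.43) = -6.86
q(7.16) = 50.27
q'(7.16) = 14.32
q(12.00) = 143.00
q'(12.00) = 24.00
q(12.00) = 143.00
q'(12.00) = 24.00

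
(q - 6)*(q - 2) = q^2 - 8*q + 12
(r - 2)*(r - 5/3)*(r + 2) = r^3 - 5*r^2/3 - 4*r + 20/3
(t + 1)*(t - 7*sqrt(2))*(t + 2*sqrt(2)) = t^3 - 5*sqrt(2)*t^2 + t^2 - 28*t - 5*sqrt(2)*t - 28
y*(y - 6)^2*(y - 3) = y^4 - 15*y^3 + 72*y^2 - 108*y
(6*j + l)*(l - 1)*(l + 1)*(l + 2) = 6*j*l^3 + 12*j*l^2 - 6*j*l - 12*j + l^4 + 2*l^3 - l^2 - 2*l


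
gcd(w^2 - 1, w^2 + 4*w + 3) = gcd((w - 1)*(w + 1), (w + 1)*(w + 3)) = w + 1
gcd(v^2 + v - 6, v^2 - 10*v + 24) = 1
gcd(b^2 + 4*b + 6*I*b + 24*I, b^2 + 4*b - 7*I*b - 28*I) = b + 4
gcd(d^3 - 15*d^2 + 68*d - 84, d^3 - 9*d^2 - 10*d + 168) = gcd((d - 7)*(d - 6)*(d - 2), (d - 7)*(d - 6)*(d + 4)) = d^2 - 13*d + 42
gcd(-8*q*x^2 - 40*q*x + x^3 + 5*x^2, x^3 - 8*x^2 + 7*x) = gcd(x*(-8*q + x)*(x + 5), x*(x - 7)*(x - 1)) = x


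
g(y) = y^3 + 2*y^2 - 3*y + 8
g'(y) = 3*y^2 + 4*y - 3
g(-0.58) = 10.22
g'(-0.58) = -4.31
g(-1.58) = 13.79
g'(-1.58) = -1.83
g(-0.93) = 11.72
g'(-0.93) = -4.13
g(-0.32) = 9.13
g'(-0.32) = -3.97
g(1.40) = 10.46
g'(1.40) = 8.48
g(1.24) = 9.26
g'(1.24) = 6.57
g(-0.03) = 8.09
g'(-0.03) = -3.12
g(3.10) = 47.71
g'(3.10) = 38.23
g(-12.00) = -1396.00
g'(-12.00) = 381.00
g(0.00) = 8.00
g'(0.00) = -3.00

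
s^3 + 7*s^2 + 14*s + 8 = (s + 1)*(s + 2)*(s + 4)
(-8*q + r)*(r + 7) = -8*q*r - 56*q + r^2 + 7*r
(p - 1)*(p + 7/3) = p^2 + 4*p/3 - 7/3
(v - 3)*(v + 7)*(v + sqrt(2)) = v^3 + sqrt(2)*v^2 + 4*v^2 - 21*v + 4*sqrt(2)*v - 21*sqrt(2)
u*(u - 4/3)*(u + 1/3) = u^3 - u^2 - 4*u/9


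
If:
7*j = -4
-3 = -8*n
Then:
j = -4/7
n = 3/8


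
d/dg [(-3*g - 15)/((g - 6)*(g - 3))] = 3*(g^2 + 10*g - 63)/(g^4 - 18*g^3 + 117*g^2 - 324*g + 324)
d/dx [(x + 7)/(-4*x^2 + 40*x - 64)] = (-x^2 + 10*x + 2*(x - 5)*(x + 7) - 16)/(4*(x^2 - 10*x + 16)^2)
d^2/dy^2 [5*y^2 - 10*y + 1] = 10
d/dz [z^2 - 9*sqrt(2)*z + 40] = 2*z - 9*sqrt(2)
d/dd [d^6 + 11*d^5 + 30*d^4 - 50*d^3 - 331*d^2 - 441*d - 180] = 6*d^5 + 55*d^4 + 120*d^3 - 150*d^2 - 662*d - 441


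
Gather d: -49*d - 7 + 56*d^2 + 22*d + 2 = 56*d^2 - 27*d - 5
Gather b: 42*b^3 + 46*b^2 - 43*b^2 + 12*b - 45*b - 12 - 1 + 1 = 42*b^3 + 3*b^2 - 33*b - 12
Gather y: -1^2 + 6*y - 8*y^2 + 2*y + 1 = -8*y^2 + 8*y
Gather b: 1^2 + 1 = 2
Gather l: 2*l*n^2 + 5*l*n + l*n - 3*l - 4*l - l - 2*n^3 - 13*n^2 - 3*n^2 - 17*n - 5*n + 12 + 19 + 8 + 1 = l*(2*n^2 + 6*n - 8) - 2*n^3 - 16*n^2 - 22*n + 40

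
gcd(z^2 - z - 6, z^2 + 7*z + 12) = 1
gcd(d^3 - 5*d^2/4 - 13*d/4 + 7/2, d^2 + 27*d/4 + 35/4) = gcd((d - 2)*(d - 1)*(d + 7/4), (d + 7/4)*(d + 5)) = d + 7/4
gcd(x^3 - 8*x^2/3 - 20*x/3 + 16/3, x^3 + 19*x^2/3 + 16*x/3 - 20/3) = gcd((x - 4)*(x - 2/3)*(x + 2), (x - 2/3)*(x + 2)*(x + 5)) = x^2 + 4*x/3 - 4/3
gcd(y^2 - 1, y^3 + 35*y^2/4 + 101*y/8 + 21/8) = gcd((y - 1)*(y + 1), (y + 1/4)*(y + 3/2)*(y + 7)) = 1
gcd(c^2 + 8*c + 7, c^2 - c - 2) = c + 1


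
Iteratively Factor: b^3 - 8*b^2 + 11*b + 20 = (b - 5)*(b^2 - 3*b - 4) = (b - 5)*(b - 4)*(b + 1)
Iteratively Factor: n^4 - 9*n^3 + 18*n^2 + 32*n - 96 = (n + 2)*(n^3 - 11*n^2 + 40*n - 48) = (n - 4)*(n + 2)*(n^2 - 7*n + 12) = (n - 4)*(n - 3)*(n + 2)*(n - 4)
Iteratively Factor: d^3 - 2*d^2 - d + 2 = (d + 1)*(d^2 - 3*d + 2) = (d - 1)*(d + 1)*(d - 2)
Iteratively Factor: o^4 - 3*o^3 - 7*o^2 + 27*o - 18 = (o - 2)*(o^3 - o^2 - 9*o + 9) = (o - 2)*(o + 3)*(o^2 - 4*o + 3) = (o - 3)*(o - 2)*(o + 3)*(o - 1)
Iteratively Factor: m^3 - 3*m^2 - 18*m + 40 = (m - 2)*(m^2 - m - 20) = (m - 5)*(m - 2)*(m + 4)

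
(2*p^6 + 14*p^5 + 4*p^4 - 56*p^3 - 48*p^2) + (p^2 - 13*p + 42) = 2*p^6 + 14*p^5 + 4*p^4 - 56*p^3 - 47*p^2 - 13*p + 42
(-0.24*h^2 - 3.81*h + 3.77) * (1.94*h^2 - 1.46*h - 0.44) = -0.4656*h^4 - 7.041*h^3 + 12.982*h^2 - 3.8278*h - 1.6588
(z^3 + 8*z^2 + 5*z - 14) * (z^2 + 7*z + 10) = z^5 + 15*z^4 + 71*z^3 + 101*z^2 - 48*z - 140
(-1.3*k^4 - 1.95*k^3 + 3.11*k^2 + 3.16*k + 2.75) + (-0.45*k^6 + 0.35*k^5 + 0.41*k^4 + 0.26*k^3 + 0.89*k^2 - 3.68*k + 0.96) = -0.45*k^6 + 0.35*k^5 - 0.89*k^4 - 1.69*k^3 + 4.0*k^2 - 0.52*k + 3.71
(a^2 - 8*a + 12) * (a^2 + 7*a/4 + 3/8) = a^4 - 25*a^3/4 - 13*a^2/8 + 18*a + 9/2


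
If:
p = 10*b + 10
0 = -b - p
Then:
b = -10/11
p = 10/11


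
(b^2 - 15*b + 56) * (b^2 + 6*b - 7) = b^4 - 9*b^3 - 41*b^2 + 441*b - 392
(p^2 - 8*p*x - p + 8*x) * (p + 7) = p^3 - 8*p^2*x + 6*p^2 - 48*p*x - 7*p + 56*x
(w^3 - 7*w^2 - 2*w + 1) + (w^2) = w^3 - 6*w^2 - 2*w + 1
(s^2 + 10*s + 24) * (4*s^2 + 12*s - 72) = 4*s^4 + 52*s^3 + 144*s^2 - 432*s - 1728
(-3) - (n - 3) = -n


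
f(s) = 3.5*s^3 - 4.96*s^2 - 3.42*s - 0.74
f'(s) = 10.5*s^2 - 9.92*s - 3.42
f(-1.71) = -26.90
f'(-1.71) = 44.25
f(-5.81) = -834.73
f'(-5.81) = 408.65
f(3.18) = 50.78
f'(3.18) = 71.21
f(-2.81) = -107.95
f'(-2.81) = 107.36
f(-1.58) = -21.52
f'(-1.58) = 38.47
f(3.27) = 57.42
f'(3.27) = 76.42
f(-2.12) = -49.13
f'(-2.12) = 64.80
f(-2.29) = -60.95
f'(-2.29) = 74.36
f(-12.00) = -6721.94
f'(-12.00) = 1627.62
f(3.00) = 38.86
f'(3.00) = 61.32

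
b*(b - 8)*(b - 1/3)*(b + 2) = b^4 - 19*b^3/3 - 14*b^2 + 16*b/3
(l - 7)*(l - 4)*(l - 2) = l^3 - 13*l^2 + 50*l - 56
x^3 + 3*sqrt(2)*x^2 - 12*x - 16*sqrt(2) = (x - 2*sqrt(2))*(x + sqrt(2))*(x + 4*sqrt(2))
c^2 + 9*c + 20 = (c + 4)*(c + 5)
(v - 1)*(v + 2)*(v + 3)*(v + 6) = v^4 + 10*v^3 + 25*v^2 - 36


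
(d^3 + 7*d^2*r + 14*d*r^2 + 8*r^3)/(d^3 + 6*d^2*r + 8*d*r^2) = (d + r)/d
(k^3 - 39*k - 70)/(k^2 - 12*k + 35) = (k^2 + 7*k + 10)/(k - 5)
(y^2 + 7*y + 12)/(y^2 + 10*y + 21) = (y + 4)/(y + 7)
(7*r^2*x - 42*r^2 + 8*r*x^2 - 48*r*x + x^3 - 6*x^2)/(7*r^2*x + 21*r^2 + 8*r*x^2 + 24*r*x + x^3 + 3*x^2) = (x - 6)/(x + 3)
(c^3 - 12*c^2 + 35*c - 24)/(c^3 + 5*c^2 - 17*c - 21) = (c^2 - 9*c + 8)/(c^2 + 8*c + 7)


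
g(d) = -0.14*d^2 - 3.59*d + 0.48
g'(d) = -0.28*d - 3.59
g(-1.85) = 6.64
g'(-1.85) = -3.07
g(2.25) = -8.31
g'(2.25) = -4.22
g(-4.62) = 14.08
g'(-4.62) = -2.30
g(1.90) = -6.85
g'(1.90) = -4.12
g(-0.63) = 2.69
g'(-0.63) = -3.41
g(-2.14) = 7.52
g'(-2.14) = -2.99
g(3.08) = -11.91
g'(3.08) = -4.45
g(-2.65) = 9.01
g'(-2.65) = -2.85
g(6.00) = -26.10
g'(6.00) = -5.27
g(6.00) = -26.10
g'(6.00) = -5.27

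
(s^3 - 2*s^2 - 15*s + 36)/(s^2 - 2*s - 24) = (s^2 - 6*s + 9)/(s - 6)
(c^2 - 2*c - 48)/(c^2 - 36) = (c - 8)/(c - 6)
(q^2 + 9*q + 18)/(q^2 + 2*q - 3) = (q + 6)/(q - 1)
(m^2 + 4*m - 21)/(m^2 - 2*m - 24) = (-m^2 - 4*m + 21)/(-m^2 + 2*m + 24)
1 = 1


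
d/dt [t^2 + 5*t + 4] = 2*t + 5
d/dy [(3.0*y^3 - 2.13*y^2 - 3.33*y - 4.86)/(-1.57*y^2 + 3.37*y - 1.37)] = (-4.71*y^4 + 20.22*y^3 - 24.7362*y^2 - 9.4242*y + 20.9403)/(2.4649*y^4 - 10.5818*y^3 + 15.6587*y^2 - 9.2338*y + 1.8769)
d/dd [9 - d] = -1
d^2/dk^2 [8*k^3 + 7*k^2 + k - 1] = 48*k + 14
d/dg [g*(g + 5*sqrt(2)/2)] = 2*g + 5*sqrt(2)/2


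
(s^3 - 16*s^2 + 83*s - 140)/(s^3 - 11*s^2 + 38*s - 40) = (s - 7)/(s - 2)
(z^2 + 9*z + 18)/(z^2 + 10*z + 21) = (z + 6)/(z + 7)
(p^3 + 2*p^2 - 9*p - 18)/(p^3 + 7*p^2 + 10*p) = (p^2 - 9)/(p*(p + 5))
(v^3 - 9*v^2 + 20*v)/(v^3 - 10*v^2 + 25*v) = (v - 4)/(v - 5)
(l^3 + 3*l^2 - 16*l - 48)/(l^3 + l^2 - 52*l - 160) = (l^2 - l - 12)/(l^2 - 3*l - 40)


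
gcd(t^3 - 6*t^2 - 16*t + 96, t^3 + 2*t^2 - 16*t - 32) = t^2 - 16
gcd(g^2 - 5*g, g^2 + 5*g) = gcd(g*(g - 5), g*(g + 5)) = g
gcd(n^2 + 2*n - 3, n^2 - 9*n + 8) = n - 1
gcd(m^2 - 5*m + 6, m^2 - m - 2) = m - 2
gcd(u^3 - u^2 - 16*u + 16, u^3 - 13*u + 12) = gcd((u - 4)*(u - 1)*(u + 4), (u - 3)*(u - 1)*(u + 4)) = u^2 + 3*u - 4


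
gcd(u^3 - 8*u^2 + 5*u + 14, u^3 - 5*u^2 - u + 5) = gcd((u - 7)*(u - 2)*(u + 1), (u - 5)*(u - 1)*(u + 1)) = u + 1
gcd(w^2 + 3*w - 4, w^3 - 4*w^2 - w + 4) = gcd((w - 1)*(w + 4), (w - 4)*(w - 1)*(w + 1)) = w - 1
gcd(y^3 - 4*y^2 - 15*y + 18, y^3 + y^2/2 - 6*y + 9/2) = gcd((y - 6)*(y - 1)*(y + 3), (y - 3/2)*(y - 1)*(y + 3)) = y^2 + 2*y - 3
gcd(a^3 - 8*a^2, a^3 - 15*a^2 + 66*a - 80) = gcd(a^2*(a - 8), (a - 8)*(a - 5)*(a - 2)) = a - 8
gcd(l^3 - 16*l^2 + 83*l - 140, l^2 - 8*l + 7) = l - 7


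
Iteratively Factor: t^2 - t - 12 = (t - 4)*(t + 3)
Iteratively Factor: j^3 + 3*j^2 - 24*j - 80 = (j - 5)*(j^2 + 8*j + 16) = (j - 5)*(j + 4)*(j + 4)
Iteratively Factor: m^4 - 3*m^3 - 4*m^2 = (m)*(m^3 - 3*m^2 - 4*m) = m*(m + 1)*(m^2 - 4*m) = m*(m - 4)*(m + 1)*(m)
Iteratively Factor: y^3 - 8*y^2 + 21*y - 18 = (y - 3)*(y^2 - 5*y + 6) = (y - 3)*(y - 2)*(y - 3)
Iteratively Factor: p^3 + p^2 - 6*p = (p)*(p^2 + p - 6) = p*(p + 3)*(p - 2)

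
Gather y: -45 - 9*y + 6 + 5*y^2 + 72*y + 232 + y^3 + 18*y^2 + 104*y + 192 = y^3 + 23*y^2 + 167*y + 385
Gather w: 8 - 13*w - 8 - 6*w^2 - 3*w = -6*w^2 - 16*w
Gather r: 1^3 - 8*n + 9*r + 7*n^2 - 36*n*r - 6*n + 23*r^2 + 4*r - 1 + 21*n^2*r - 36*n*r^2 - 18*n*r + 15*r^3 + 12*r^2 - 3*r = 7*n^2 - 14*n + 15*r^3 + r^2*(35 - 36*n) + r*(21*n^2 - 54*n + 10)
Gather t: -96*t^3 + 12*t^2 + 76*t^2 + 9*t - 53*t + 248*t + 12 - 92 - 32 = -96*t^3 + 88*t^2 + 204*t - 112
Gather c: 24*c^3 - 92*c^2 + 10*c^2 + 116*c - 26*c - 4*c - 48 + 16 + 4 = 24*c^3 - 82*c^2 + 86*c - 28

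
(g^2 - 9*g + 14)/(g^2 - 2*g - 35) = (g - 2)/(g + 5)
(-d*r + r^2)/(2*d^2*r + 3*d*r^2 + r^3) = (-d + r)/(2*d^2 + 3*d*r + r^2)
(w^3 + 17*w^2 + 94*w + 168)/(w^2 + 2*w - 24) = (w^2 + 11*w + 28)/(w - 4)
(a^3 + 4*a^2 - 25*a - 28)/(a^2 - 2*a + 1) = (a^3 + 4*a^2 - 25*a - 28)/(a^2 - 2*a + 1)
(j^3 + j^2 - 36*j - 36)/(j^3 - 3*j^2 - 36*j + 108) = (j + 1)/(j - 3)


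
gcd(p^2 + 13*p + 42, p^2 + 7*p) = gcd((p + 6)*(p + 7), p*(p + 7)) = p + 7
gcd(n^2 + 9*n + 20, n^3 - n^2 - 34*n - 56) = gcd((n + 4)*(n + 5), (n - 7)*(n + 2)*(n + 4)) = n + 4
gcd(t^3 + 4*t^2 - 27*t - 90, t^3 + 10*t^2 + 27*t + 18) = t^2 + 9*t + 18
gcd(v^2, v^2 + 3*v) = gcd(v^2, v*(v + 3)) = v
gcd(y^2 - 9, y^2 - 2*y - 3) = y - 3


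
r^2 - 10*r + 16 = (r - 8)*(r - 2)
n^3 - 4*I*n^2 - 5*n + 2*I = (n - 2*I)*(n - I)^2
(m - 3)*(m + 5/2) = m^2 - m/2 - 15/2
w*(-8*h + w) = -8*h*w + w^2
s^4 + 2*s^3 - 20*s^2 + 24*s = s*(s - 2)^2*(s + 6)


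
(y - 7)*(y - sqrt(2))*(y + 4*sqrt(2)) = y^3 - 7*y^2 + 3*sqrt(2)*y^2 - 21*sqrt(2)*y - 8*y + 56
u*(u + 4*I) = u^2 + 4*I*u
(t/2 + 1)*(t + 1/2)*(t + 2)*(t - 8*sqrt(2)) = t^4/2 - 4*sqrt(2)*t^3 + 9*t^3/4 - 18*sqrt(2)*t^2 + 3*t^2 - 24*sqrt(2)*t + t - 8*sqrt(2)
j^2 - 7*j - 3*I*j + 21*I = (j - 7)*(j - 3*I)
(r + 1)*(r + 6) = r^2 + 7*r + 6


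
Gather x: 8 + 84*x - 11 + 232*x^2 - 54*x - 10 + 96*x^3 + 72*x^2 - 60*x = 96*x^3 + 304*x^2 - 30*x - 13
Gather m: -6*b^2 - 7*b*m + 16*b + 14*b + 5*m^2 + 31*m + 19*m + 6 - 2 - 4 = -6*b^2 + 30*b + 5*m^2 + m*(50 - 7*b)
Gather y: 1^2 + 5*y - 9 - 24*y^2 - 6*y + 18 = -24*y^2 - y + 10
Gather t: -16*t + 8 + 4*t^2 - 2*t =4*t^2 - 18*t + 8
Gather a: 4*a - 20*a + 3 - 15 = -16*a - 12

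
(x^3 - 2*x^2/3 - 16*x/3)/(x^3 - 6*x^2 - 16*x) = (x - 8/3)/(x - 8)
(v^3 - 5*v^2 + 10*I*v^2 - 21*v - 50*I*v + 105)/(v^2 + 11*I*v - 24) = (v^2 + v*(-5 + 7*I) - 35*I)/(v + 8*I)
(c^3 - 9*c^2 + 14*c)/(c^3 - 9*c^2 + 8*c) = (c^2 - 9*c + 14)/(c^2 - 9*c + 8)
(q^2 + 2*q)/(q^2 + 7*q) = (q + 2)/(q + 7)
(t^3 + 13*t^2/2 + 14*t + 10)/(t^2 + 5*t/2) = t + 4 + 4/t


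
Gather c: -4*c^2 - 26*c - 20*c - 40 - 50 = -4*c^2 - 46*c - 90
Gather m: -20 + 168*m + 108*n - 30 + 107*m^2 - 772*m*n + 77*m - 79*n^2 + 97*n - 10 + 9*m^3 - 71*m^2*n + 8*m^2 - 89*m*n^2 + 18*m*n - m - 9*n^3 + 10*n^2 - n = 9*m^3 + m^2*(115 - 71*n) + m*(-89*n^2 - 754*n + 244) - 9*n^3 - 69*n^2 + 204*n - 60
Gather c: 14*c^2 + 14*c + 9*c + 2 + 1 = 14*c^2 + 23*c + 3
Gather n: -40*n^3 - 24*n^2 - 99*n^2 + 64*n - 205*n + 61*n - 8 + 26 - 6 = -40*n^3 - 123*n^2 - 80*n + 12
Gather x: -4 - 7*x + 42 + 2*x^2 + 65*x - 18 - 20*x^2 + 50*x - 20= -18*x^2 + 108*x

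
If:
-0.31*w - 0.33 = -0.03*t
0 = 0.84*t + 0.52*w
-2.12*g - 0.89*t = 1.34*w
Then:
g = 0.37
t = 0.62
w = -1.00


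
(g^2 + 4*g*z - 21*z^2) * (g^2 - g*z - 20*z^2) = g^4 + 3*g^3*z - 45*g^2*z^2 - 59*g*z^3 + 420*z^4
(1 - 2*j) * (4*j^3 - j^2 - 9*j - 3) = -8*j^4 + 6*j^3 + 17*j^2 - 3*j - 3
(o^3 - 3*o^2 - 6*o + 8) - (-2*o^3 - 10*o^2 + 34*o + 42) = 3*o^3 + 7*o^2 - 40*o - 34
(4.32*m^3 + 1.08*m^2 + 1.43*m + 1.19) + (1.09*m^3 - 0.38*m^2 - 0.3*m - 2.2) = 5.41*m^3 + 0.7*m^2 + 1.13*m - 1.01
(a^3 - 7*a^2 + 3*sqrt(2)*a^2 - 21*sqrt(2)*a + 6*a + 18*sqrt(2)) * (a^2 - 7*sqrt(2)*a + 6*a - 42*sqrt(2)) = a^5 - 4*sqrt(2)*a^4 - a^4 - 78*a^3 + 4*sqrt(2)*a^3 + 78*a^2 + 144*sqrt(2)*a^2 - 144*sqrt(2)*a + 1512*a - 1512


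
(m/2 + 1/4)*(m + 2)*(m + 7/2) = m^3/2 + 3*m^2 + 39*m/8 + 7/4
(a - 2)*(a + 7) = a^2 + 5*a - 14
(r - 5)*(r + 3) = r^2 - 2*r - 15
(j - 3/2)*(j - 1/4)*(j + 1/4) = j^3 - 3*j^2/2 - j/16 + 3/32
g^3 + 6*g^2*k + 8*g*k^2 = g*(g + 2*k)*(g + 4*k)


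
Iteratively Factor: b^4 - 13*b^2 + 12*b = (b + 4)*(b^3 - 4*b^2 + 3*b) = (b - 1)*(b + 4)*(b^2 - 3*b) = (b - 3)*(b - 1)*(b + 4)*(b)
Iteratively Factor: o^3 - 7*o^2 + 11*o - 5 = (o - 1)*(o^2 - 6*o + 5) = (o - 1)^2*(o - 5)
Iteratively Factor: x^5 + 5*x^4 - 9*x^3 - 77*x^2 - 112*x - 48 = (x + 1)*(x^4 + 4*x^3 - 13*x^2 - 64*x - 48) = (x + 1)^2*(x^3 + 3*x^2 - 16*x - 48) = (x + 1)^2*(x + 4)*(x^2 - x - 12) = (x + 1)^2*(x + 3)*(x + 4)*(x - 4)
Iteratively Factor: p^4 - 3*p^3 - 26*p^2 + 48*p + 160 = (p - 4)*(p^3 + p^2 - 22*p - 40) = (p - 4)*(p + 4)*(p^2 - 3*p - 10) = (p - 4)*(p + 2)*(p + 4)*(p - 5)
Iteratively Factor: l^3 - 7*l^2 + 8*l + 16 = (l - 4)*(l^2 - 3*l - 4) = (l - 4)^2*(l + 1)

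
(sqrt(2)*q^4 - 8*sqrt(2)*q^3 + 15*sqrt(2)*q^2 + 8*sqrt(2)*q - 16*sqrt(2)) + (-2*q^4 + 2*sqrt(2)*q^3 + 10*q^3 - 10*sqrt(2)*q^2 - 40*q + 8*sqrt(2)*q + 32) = -2*q^4 + sqrt(2)*q^4 - 6*sqrt(2)*q^3 + 10*q^3 + 5*sqrt(2)*q^2 - 40*q + 16*sqrt(2)*q - 16*sqrt(2) + 32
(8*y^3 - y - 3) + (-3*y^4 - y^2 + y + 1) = -3*y^4 + 8*y^3 - y^2 - 2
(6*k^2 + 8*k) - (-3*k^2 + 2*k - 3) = 9*k^2 + 6*k + 3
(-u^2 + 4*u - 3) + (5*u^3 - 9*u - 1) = 5*u^3 - u^2 - 5*u - 4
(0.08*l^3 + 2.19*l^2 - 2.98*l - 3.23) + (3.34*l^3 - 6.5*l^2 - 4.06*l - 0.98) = 3.42*l^3 - 4.31*l^2 - 7.04*l - 4.21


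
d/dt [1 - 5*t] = -5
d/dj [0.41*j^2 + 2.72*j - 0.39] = 0.82*j + 2.72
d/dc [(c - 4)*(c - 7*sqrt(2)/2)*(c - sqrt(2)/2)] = 3*c^2 - 8*sqrt(2)*c - 8*c + 7/2 + 16*sqrt(2)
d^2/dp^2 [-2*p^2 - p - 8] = -4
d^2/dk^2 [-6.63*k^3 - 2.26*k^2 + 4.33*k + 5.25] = -39.78*k - 4.52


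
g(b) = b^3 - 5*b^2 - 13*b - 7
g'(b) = 3*b^2 - 10*b - 13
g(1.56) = -35.65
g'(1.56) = -21.30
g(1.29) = -29.94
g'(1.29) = -20.91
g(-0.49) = -1.95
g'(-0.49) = -7.38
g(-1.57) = -2.78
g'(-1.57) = 10.09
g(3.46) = -70.42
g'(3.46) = -11.69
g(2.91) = -62.53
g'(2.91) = -16.70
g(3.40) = -69.70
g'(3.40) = -12.32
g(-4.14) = -109.84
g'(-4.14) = 79.82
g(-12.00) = -2299.00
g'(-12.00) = 539.00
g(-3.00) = -40.00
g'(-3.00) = 44.00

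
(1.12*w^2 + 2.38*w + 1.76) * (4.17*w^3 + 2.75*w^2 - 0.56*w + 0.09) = 4.6704*w^5 + 13.0046*w^4 + 13.257*w^3 + 3.608*w^2 - 0.7714*w + 0.1584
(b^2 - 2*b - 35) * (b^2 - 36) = b^4 - 2*b^3 - 71*b^2 + 72*b + 1260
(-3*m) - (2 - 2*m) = -m - 2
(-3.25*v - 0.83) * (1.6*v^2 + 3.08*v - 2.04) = -5.2*v^3 - 11.338*v^2 + 4.0736*v + 1.6932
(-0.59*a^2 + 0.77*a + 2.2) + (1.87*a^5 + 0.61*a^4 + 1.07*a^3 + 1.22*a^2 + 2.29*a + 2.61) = 1.87*a^5 + 0.61*a^4 + 1.07*a^3 + 0.63*a^2 + 3.06*a + 4.81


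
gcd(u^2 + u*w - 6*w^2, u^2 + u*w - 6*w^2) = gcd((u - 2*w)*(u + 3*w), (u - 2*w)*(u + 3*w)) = u^2 + u*w - 6*w^2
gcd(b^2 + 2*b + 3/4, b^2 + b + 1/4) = b + 1/2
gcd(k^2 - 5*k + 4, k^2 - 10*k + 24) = k - 4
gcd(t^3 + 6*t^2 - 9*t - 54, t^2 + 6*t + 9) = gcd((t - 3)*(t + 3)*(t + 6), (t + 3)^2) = t + 3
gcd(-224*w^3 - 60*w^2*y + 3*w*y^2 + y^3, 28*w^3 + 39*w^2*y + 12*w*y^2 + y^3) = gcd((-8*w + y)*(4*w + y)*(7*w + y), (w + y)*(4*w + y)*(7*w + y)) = 28*w^2 + 11*w*y + y^2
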